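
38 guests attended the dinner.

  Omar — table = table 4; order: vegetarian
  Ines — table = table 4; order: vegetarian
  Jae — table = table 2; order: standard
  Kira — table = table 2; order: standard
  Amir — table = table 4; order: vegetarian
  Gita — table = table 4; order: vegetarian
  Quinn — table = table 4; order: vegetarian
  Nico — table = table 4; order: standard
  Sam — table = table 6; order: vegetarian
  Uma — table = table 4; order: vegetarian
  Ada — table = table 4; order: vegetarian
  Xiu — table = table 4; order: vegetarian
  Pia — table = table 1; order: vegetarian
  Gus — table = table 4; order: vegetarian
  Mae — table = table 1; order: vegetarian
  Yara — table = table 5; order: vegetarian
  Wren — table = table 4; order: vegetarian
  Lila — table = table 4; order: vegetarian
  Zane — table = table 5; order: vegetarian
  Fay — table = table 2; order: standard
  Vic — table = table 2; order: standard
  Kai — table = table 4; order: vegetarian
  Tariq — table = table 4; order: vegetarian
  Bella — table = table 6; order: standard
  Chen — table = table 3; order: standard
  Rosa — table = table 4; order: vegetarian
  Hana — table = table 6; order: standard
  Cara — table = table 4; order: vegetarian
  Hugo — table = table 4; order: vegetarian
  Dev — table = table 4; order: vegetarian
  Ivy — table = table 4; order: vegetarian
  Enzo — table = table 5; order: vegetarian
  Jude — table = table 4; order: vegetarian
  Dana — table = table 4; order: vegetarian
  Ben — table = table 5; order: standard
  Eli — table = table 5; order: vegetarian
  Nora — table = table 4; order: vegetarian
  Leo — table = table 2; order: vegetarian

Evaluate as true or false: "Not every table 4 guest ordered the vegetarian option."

True

'Not every table 4 guest ordered the vegetarian option' holds iff A ⊄ B (|A ∖ B| ≥ 1).
|A| = 22, |A ∩ B| = 21, |A ∖ B| = 1.
So the statement is true.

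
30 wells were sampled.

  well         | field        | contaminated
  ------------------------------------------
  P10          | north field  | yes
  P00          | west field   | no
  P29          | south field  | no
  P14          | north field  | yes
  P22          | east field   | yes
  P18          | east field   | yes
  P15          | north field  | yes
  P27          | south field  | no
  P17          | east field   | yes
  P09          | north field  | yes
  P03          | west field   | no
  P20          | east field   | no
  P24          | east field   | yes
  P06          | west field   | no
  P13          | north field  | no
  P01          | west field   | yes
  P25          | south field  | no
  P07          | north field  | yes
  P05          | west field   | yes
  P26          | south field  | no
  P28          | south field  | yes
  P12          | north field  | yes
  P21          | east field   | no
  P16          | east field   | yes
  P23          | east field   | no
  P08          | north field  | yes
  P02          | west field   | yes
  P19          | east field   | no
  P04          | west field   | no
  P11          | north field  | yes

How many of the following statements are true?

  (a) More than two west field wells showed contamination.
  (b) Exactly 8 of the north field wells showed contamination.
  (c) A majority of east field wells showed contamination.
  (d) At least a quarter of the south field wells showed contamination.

(a) west field: |A| = 7, |A ∩ B| = 3; needs |A ∩ B| > 2 — true.
(b) north field: |A| = 9, |A ∩ B| = 8; needs |A ∩ B| = 8 — true.
(c) east field: |A| = 9, |A ∩ B| = 5; needs |A ∩ B| > |A ∖ B| — true.
(d) south field: |A| = 5, |A ∩ B| = 1; needs |A ∩ B| / |A| ≥ 1/4 — false.

3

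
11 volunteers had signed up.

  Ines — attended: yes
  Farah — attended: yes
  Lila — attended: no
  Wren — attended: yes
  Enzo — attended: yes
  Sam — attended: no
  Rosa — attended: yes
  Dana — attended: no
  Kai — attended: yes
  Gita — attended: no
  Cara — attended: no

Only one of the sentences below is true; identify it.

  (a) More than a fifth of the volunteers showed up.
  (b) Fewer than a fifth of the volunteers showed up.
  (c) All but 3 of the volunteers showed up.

|A| = 11, |A ∩ B| = 6, |A ∖ B| = 5.
(a) requires |A ∩ B| / |A| > 1/5: true.
(b) requires |A ∩ B| / |A| < 1/5: false.
(c) requires |A ∖ B| = 3: false.

(a)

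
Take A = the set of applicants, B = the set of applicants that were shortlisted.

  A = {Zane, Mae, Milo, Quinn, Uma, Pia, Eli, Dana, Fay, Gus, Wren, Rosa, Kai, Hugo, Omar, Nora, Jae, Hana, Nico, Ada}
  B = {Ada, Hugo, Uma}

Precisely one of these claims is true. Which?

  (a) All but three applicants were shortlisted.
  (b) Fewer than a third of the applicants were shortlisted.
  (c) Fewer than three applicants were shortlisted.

(b)

|A| = 20, |A ∩ B| = 3, |A ∖ B| = 17.
(a) requires |A ∖ B| = 3: false.
(b) requires |A ∩ B| / |A| < 1/3: true.
(c) requires |A ∩ B| < 3: false.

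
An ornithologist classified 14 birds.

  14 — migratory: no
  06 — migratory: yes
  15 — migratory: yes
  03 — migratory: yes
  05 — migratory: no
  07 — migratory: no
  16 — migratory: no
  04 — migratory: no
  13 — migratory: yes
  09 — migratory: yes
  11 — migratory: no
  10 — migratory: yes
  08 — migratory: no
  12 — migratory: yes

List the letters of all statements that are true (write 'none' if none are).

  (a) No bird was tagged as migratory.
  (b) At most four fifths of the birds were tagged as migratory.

|A| = 14, |A ∩ B| = 7, |A ∖ B| = 7.
(a) A ∩ B = ∅ (|A ∩ B| = 0): fails.
(b) |A ∩ B| / |A| ≤ 4/5: holds.

(b)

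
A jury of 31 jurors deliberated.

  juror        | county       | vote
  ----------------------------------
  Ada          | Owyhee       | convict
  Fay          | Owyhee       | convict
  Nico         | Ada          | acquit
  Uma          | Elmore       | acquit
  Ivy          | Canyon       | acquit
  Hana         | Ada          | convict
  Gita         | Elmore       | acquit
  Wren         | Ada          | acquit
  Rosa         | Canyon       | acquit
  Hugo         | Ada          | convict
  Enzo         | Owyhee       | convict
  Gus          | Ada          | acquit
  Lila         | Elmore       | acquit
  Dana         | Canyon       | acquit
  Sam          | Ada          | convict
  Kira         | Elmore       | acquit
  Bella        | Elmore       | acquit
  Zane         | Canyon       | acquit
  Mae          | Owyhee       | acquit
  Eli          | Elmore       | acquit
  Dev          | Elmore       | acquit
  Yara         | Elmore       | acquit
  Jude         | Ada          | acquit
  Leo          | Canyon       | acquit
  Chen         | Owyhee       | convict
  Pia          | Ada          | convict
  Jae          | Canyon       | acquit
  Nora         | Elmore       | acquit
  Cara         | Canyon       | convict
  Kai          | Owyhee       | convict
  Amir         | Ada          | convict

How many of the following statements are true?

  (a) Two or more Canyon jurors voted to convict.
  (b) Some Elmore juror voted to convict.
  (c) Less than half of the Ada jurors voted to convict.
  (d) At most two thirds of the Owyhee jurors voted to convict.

0

(a) Canyon: |A| = 7, |A ∩ B| = 1; needs |A ∩ B| ≥ 2 — false.
(b) Elmore: |A| = 9, |A ∩ B| = 0; needs A ∩ B ≠ ∅ (|A ∩ B| ≥ 1) — false.
(c) Ada: |A| = 9, |A ∩ B| = 5; needs |A ∩ B| < |A ∖ B| — false.
(d) Owyhee: |A| = 6, |A ∩ B| = 5; needs |A ∩ B| / |A| ≤ 2/3 — false.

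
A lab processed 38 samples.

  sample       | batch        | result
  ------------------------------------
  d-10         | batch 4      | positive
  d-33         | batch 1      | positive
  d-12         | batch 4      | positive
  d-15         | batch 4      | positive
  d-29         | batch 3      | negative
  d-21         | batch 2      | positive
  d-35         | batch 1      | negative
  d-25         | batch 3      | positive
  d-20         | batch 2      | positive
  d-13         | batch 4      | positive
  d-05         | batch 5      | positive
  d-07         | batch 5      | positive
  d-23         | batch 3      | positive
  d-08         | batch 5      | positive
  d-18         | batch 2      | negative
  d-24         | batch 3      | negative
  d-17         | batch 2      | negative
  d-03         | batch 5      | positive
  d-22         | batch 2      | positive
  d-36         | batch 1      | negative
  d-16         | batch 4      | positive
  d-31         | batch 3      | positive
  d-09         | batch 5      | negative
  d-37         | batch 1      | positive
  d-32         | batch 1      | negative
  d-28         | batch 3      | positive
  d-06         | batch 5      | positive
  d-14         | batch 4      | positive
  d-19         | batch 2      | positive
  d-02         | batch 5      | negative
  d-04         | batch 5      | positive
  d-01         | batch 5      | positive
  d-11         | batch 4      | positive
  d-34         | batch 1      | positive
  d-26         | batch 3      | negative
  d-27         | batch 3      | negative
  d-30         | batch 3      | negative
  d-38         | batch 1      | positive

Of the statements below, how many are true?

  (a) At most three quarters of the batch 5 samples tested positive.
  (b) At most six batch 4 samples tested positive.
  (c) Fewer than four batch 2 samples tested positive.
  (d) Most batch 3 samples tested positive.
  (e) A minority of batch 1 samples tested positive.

0

(a) batch 5: |A| = 9, |A ∩ B| = 7; needs |A ∩ B| / |A| ≤ 3/4 — false.
(b) batch 4: |A| = 7, |A ∩ B| = 7; needs |A ∩ B| ≤ 6 — false.
(c) batch 2: |A| = 6, |A ∩ B| = 4; needs |A ∩ B| < 4 — false.
(d) batch 3: |A| = 9, |A ∩ B| = 4; needs |A ∩ B| > |A ∖ B| — false.
(e) batch 1: |A| = 7, |A ∩ B| = 4; needs |A ∩ B| < |A ∖ B| — false.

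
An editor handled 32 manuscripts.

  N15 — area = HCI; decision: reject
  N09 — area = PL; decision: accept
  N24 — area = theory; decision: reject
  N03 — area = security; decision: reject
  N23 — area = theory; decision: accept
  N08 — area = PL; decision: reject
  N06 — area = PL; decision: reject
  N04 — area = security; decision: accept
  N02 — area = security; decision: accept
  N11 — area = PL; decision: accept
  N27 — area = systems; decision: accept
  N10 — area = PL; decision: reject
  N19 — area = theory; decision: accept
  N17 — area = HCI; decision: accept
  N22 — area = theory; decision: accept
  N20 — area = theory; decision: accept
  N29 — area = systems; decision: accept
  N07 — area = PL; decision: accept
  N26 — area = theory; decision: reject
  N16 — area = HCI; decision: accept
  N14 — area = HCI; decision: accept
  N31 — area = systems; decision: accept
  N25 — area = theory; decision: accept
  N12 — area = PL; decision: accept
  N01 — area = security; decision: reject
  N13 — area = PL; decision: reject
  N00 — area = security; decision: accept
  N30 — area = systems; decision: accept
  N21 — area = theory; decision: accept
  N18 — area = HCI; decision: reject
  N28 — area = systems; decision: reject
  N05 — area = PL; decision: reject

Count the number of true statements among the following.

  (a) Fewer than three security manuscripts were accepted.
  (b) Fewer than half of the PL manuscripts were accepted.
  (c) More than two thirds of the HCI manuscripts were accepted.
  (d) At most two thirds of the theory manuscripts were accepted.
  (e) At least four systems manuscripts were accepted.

(a) security: |A| = 5, |A ∩ B| = 3; needs |A ∩ B| < 3 — false.
(b) PL: |A| = 9, |A ∩ B| = 4; needs |A ∩ B| < |A ∖ B| — true.
(c) HCI: |A| = 5, |A ∩ B| = 3; needs |A ∩ B| / |A| > 2/3 — false.
(d) theory: |A| = 8, |A ∩ B| = 6; needs |A ∩ B| / |A| ≤ 2/3 — false.
(e) systems: |A| = 5, |A ∩ B| = 4; needs |A ∩ B| ≥ 4 — true.

2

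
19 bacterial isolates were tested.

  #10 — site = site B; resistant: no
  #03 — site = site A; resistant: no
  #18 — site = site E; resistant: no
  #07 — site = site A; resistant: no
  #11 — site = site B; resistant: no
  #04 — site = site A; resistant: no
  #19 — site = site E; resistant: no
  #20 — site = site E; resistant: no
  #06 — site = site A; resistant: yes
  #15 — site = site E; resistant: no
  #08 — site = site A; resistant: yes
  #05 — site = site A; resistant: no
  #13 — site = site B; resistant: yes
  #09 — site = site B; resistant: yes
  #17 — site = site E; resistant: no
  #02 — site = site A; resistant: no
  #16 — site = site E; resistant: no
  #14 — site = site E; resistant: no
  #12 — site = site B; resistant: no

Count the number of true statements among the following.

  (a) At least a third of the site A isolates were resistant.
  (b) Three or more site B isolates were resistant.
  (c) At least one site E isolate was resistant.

(a) site A: |A| = 7, |A ∩ B| = 2; needs |A ∩ B| / |A| ≥ 1/3 — false.
(b) site B: |A| = 5, |A ∩ B| = 2; needs |A ∩ B| ≥ 3 — false.
(c) site E: |A| = 7, |A ∩ B| = 0; needs A ∩ B ≠ ∅ (|A ∩ B| ≥ 1) — false.

0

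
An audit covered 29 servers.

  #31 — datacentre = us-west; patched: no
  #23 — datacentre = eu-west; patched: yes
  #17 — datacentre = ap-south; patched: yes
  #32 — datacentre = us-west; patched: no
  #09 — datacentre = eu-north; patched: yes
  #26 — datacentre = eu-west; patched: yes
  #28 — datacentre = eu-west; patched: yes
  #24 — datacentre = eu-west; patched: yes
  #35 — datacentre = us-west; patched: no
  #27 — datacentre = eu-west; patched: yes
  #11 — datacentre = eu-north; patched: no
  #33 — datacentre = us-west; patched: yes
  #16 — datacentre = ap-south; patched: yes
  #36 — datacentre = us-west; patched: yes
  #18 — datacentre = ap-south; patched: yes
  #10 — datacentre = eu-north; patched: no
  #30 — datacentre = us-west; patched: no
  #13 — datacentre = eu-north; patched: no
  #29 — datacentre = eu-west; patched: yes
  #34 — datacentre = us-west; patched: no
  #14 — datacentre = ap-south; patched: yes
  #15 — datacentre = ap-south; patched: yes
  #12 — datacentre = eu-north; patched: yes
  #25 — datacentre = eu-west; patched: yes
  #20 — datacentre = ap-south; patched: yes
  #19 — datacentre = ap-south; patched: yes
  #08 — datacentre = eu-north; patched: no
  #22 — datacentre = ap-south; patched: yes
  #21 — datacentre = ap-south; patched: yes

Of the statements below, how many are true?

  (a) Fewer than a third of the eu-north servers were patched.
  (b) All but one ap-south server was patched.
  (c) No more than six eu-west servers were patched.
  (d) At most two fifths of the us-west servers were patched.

(a) eu-north: |A| = 6, |A ∩ B| = 2; needs |A ∩ B| / |A| < 1/3 — false.
(b) ap-south: |A| = 9, |A ∩ B| = 9; needs |A ∖ B| = 1 — false.
(c) eu-west: |A| = 7, |A ∩ B| = 7; needs |A ∩ B| ≤ 6 — false.
(d) us-west: |A| = 7, |A ∩ B| = 2; needs |A ∩ B| / |A| ≤ 2/5 — true.

1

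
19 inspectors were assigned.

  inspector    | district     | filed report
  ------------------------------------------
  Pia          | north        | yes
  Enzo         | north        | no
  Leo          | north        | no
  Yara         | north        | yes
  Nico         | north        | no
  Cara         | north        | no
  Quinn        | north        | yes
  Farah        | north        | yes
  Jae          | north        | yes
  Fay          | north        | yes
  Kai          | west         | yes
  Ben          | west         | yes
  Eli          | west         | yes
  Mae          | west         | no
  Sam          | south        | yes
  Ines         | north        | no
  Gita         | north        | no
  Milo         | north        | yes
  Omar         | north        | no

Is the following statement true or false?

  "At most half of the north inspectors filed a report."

True

The determiner here denotes the relation: |A ∩ B| ≤ |A ∖ B|.
A (the restrictor) = {Pia, Enzo, Leo, Yara, Nico, Cara, Quinn, Farah, Jae, Fay, Ines, Gita, Milo, Omar}, |A| = 14.
A ∩ B = {Pia, Yara, Quinn, Farah, Jae, Fay, Milo}, so |A ∩ B| = 7.
A ∖ B = {Enzo, Leo, Nico, Cara, Ines, Gita, Omar}, so |A ∖ B| = 7.
7 = 7, so the statement is true.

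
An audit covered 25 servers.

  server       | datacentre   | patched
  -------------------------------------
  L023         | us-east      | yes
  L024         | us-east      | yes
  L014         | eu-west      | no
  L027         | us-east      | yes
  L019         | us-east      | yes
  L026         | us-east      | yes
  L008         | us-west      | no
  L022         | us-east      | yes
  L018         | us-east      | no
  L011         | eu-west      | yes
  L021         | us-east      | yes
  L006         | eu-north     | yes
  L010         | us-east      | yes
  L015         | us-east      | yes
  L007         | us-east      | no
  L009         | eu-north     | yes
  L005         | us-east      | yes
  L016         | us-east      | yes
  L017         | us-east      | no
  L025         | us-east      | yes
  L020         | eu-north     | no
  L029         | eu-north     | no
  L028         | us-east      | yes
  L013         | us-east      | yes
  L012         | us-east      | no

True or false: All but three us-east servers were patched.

Truth condition: |A ∖ B| = 3.
|A| = 18, |A ∩ B| = 14, |A ∖ B| = 4.
|A ∖ B| = 4, so the statement is false.

False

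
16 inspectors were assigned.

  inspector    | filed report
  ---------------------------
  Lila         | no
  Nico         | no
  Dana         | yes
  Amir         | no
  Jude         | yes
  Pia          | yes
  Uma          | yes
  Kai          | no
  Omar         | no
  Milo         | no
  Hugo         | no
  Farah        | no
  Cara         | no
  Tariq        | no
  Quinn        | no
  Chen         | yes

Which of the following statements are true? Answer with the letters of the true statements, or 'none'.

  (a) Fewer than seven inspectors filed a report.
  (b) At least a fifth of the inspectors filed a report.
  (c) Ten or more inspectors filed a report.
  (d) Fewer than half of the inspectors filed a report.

(a), (b), (d)

|A| = 16, |A ∩ B| = 5, |A ∖ B| = 11.
(a) |A ∩ B| < 7: holds.
(b) |A ∩ B| / |A| ≥ 1/5: holds.
(c) |A ∩ B| ≥ 10: fails.
(d) |A ∩ B| < |A ∖ B|: holds.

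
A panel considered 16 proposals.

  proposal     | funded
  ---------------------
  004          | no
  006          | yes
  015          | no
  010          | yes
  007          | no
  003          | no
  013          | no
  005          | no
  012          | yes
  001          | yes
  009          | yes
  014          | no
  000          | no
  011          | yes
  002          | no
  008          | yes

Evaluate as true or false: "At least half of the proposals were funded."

False

'At least half of the proposals were funded' holds iff |A ∩ B| ≥ |A ∖ B|.
|A| = 16, |A ∩ B| = 7, |A ∖ B| = 9.
7 < 9, so the statement is false.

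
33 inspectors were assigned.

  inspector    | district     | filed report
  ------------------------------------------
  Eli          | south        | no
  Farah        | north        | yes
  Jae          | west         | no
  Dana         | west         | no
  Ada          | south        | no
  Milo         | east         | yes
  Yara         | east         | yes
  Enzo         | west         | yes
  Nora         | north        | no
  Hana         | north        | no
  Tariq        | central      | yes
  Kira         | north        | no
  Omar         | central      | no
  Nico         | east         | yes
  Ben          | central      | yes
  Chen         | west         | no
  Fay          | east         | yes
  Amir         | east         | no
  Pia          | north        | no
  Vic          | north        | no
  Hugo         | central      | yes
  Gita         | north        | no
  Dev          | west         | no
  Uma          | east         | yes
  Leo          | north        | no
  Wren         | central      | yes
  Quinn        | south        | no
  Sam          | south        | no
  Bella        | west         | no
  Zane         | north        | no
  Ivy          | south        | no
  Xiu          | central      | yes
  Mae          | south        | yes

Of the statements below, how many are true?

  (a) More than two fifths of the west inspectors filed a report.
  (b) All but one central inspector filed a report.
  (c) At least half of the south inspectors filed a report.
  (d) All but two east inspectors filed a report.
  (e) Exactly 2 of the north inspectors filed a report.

1

(a) west: |A| = 6, |A ∩ B| = 1; needs |A ∩ B| / |A| > 2/5 — false.
(b) central: |A| = 6, |A ∩ B| = 5; needs |A ∖ B| = 1 — true.
(c) south: |A| = 6, |A ∩ B| = 1; needs |A ∩ B| ≥ |A ∖ B| — false.
(d) east: |A| = 6, |A ∩ B| = 5; needs |A ∖ B| = 2 — false.
(e) north: |A| = 9, |A ∩ B| = 1; needs |A ∩ B| = 2 — false.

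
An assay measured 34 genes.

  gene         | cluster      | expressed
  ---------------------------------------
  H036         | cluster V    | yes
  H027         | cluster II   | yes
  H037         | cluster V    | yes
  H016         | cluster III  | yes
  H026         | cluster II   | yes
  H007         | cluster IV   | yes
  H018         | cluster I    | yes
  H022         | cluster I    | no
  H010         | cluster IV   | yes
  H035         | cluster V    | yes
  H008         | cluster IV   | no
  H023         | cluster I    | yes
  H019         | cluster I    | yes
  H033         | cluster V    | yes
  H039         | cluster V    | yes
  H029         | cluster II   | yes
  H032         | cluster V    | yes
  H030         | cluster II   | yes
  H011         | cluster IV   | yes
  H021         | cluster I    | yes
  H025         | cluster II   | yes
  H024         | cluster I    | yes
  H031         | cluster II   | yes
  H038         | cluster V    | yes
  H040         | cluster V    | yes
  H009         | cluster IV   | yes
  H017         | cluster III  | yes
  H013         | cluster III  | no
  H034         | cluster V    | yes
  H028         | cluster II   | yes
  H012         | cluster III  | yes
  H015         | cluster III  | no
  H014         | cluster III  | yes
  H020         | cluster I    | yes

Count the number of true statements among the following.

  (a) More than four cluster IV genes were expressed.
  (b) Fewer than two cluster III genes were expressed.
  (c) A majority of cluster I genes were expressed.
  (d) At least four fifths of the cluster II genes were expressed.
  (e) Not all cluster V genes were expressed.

2

(a) cluster IV: |A| = 5, |A ∩ B| = 4; needs |A ∩ B| > 4 — false.
(b) cluster III: |A| = 6, |A ∩ B| = 4; needs |A ∩ B| < 2 — false.
(c) cluster I: |A| = 7, |A ∩ B| = 6; needs |A ∩ B| > |A ∖ B| — true.
(d) cluster II: |A| = 7, |A ∩ B| = 7; needs |A ∩ B| / |A| ≥ 4/5 — true.
(e) cluster V: |A| = 9, |A ∩ B| = 9; needs A ⊄ B (|A ∖ B| ≥ 1) — false.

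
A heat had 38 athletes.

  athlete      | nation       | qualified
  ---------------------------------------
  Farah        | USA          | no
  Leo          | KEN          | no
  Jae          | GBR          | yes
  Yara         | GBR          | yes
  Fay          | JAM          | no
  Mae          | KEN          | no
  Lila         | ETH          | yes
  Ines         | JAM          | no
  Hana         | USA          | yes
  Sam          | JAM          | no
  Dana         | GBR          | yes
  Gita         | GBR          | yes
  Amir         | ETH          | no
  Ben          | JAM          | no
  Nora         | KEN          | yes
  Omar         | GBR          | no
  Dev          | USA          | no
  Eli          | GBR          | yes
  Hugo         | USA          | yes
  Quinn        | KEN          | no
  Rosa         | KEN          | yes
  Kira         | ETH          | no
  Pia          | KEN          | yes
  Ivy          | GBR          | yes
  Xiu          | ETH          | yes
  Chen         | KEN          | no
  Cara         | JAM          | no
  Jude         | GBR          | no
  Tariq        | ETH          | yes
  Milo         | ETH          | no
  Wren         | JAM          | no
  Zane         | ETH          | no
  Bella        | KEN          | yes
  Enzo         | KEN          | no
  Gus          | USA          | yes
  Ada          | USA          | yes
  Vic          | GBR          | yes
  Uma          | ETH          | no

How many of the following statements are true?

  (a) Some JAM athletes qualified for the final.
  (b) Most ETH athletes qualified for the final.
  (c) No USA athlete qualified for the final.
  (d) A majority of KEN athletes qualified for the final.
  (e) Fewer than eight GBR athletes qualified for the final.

1

(a) JAM: |A| = 6, |A ∩ B| = 0; needs A ∩ B ≠ ∅ (|A ∩ B| ≥ 1) — false.
(b) ETH: |A| = 8, |A ∩ B| = 3; needs |A ∩ B| > |A ∖ B| — false.
(c) USA: |A| = 6, |A ∩ B| = 4; needs A ∩ B = ∅ (|A ∩ B| = 0) — false.
(d) KEN: |A| = 9, |A ∩ B| = 4; needs |A ∩ B| > |A ∖ B| — false.
(e) GBR: |A| = 9, |A ∩ B| = 7; needs |A ∩ B| < 8 — true.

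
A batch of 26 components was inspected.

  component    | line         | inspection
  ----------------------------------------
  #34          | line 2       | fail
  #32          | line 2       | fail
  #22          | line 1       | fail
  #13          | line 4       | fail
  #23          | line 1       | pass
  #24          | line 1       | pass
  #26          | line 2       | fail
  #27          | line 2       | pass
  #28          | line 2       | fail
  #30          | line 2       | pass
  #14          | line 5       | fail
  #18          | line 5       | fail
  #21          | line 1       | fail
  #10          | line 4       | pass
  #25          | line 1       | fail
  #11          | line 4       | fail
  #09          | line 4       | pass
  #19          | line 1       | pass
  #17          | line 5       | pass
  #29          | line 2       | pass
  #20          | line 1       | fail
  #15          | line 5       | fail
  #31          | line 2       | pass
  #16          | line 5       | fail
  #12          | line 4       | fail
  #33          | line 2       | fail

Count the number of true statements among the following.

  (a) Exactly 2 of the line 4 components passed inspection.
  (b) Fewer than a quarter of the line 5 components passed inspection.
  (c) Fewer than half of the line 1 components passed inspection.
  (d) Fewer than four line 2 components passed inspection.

3

(a) line 4: |A| = 5, |A ∩ B| = 2; needs |A ∩ B| = 2 — true.
(b) line 5: |A| = 5, |A ∩ B| = 1; needs |A ∩ B| / |A| < 1/4 — true.
(c) line 1: |A| = 7, |A ∩ B| = 3; needs |A ∩ B| < |A ∖ B| — true.
(d) line 2: |A| = 9, |A ∩ B| = 4; needs |A ∩ B| < 4 — false.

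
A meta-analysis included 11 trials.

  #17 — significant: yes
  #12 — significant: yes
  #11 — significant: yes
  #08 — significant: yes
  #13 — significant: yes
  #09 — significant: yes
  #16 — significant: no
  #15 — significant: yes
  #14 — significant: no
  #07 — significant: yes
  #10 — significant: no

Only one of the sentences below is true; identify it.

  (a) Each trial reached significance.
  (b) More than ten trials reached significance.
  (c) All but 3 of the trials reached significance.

(c)

|A| = 11, |A ∩ B| = 8, |A ∖ B| = 3.
(a) requires A ⊆ B, i.e. every element of A is in B (|A ∖ B| = 0): false.
(b) requires |A ∩ B| > 10: false.
(c) requires |A ∖ B| = 3: true.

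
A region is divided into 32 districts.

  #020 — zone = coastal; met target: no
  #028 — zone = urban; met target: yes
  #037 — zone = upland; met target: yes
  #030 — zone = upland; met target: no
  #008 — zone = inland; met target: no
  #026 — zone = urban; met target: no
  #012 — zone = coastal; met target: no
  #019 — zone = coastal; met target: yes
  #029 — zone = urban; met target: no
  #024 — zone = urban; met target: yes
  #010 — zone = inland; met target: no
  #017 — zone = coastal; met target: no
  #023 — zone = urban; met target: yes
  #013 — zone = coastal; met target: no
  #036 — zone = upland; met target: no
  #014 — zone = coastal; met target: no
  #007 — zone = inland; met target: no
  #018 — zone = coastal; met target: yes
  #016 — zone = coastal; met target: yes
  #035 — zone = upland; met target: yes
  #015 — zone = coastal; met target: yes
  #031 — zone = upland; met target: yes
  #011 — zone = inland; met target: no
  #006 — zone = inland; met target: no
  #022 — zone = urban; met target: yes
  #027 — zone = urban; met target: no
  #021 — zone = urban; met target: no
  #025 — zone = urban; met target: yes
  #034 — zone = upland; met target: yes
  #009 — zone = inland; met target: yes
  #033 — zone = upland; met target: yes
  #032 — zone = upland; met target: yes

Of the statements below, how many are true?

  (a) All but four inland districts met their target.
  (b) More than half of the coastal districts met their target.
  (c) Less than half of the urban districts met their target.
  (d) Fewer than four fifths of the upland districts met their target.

(a) inland: |A| = 6, |A ∩ B| = 1; needs |A ∖ B| = 4 — false.
(b) coastal: |A| = 9, |A ∩ B| = 4; needs |A ∩ B| > |A ∖ B| — false.
(c) urban: |A| = 9, |A ∩ B| = 5; needs |A ∩ B| < |A ∖ B| — false.
(d) upland: |A| = 8, |A ∩ B| = 6; needs |A ∩ B| / |A| < 4/5 — true.

1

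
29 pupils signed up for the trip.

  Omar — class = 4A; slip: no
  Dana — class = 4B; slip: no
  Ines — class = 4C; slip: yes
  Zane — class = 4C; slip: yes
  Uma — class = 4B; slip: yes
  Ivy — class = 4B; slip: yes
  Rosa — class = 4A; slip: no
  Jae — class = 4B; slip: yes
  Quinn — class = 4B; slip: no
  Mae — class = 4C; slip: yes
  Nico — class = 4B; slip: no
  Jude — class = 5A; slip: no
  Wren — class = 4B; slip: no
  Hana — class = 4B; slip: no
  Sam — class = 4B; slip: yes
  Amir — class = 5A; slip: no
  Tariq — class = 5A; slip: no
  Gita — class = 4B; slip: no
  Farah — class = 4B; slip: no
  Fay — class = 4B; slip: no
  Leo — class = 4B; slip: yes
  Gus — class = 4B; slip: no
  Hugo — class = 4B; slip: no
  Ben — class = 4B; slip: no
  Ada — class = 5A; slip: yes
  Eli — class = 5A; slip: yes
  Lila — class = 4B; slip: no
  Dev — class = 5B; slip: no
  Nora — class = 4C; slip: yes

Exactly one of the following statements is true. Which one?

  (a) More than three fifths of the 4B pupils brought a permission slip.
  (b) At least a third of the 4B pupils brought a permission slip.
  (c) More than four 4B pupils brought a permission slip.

(c)

|A| = 17, |A ∩ B| = 5, |A ∖ B| = 12.
(a) requires |A ∩ B| / |A| > 3/5: false.
(b) requires |A ∩ B| / |A| ≥ 1/3: false.
(c) requires |A ∩ B| > 4: true.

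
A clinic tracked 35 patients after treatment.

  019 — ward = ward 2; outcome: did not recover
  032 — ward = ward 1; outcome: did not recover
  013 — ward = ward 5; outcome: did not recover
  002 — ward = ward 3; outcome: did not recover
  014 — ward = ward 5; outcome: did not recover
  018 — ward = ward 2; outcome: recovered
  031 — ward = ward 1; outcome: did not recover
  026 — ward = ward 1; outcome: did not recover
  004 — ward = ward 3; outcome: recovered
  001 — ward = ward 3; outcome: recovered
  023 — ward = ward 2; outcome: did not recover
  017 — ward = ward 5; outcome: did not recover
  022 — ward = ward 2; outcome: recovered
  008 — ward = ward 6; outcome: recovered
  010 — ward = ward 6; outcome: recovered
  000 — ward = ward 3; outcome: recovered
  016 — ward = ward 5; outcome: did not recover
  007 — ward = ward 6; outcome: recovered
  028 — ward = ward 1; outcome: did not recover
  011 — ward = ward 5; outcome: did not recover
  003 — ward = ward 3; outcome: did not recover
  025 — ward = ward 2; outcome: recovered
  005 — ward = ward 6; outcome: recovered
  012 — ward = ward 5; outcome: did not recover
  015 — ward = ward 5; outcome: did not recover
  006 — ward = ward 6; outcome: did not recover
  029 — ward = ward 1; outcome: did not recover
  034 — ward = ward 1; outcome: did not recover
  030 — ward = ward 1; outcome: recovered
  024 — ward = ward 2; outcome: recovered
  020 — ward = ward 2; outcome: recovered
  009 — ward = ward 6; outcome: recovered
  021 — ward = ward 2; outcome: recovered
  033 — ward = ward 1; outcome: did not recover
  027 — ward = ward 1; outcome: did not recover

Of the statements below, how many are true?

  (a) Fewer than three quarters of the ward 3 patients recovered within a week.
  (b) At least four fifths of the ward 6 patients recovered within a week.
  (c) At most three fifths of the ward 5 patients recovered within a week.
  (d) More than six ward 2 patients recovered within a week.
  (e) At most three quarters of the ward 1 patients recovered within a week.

4

(a) ward 3: |A| = 5, |A ∩ B| = 3; needs |A ∩ B| / |A| < 3/4 — true.
(b) ward 6: |A| = 6, |A ∩ B| = 5; needs |A ∩ B| / |A| ≥ 4/5 — true.
(c) ward 5: |A| = 7, |A ∩ B| = 0; needs |A ∩ B| / |A| ≤ 3/5 — true.
(d) ward 2: |A| = 8, |A ∩ B| = 6; needs |A ∩ B| > 6 — false.
(e) ward 1: |A| = 9, |A ∩ B| = 1; needs |A ∩ B| / |A| ≤ 3/4 — true.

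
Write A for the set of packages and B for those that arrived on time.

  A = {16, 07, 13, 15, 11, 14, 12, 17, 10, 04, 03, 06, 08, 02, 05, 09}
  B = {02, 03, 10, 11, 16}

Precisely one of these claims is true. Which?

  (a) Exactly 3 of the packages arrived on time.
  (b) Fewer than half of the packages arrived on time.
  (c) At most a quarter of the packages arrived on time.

|A| = 16, |A ∩ B| = 5, |A ∖ B| = 11.
(a) requires |A ∩ B| = 3: false.
(b) requires |A ∩ B| < |A ∖ B|: true.
(c) requires |A ∩ B| / |A| ≤ 1/4: false.

(b)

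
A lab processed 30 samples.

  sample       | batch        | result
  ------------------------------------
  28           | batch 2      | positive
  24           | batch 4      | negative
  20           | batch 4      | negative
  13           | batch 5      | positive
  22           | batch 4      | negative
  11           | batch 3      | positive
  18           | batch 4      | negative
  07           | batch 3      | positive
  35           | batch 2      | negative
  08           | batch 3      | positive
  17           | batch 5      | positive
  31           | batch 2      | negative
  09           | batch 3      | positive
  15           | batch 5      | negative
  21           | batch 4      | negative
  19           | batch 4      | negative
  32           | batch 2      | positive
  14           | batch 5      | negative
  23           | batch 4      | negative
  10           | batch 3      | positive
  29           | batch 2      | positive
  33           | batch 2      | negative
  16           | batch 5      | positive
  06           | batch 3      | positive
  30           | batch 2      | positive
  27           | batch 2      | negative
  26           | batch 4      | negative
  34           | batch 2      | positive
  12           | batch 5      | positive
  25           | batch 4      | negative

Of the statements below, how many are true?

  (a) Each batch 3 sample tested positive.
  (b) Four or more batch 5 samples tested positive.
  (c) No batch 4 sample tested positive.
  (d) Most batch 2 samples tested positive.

(a) batch 3: |A| = 6, |A ∩ B| = 6; needs A ⊆ B, i.e. every element of A is in B (|A ∖ B| = 0) — true.
(b) batch 5: |A| = 6, |A ∩ B| = 4; needs |A ∩ B| ≥ 4 — true.
(c) batch 4: |A| = 9, |A ∩ B| = 0; needs A ∩ B = ∅ (|A ∩ B| = 0) — true.
(d) batch 2: |A| = 9, |A ∩ B| = 5; needs |A ∩ B| > |A ∖ B| — true.

4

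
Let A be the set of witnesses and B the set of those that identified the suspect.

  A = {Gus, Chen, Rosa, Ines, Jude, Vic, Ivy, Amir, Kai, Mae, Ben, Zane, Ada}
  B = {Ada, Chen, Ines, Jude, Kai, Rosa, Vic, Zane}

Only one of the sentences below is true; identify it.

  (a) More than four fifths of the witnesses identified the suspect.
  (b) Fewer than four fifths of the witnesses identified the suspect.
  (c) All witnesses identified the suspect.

|A| = 13, |A ∩ B| = 8, |A ∖ B| = 5.
(a) requires |A ∩ B| / |A| > 4/5: false.
(b) requires |A ∩ B| / |A| < 4/5: true.
(c) requires A ⊆ B, i.e. every element of A is in B (|A ∖ B| = 0): false.

(b)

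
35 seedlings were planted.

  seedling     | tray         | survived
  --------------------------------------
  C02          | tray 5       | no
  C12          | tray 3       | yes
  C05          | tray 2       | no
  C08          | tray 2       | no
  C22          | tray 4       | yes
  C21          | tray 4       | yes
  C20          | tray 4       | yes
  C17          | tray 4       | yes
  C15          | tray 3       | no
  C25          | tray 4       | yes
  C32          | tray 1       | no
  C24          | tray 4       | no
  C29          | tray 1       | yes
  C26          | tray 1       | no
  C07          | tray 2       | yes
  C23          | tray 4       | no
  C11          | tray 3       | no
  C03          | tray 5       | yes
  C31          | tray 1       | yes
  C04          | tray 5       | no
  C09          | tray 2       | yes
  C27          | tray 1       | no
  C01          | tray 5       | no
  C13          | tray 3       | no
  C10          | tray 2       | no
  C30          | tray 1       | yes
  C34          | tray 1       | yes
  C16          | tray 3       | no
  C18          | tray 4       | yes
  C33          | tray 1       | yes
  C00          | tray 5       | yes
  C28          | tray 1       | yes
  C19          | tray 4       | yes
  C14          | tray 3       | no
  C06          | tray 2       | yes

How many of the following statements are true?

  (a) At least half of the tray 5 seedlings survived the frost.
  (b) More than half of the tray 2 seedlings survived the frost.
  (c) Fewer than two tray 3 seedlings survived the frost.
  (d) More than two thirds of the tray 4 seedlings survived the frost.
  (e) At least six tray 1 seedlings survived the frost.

3

(a) tray 5: |A| = 5, |A ∩ B| = 2; needs |A ∩ B| ≥ |A ∖ B| — false.
(b) tray 2: |A| = 6, |A ∩ B| = 3; needs |A ∩ B| > |A ∖ B| — false.
(c) tray 3: |A| = 6, |A ∩ B| = 1; needs |A ∩ B| < 2 — true.
(d) tray 4: |A| = 9, |A ∩ B| = 7; needs |A ∩ B| / |A| > 2/3 — true.
(e) tray 1: |A| = 9, |A ∩ B| = 6; needs |A ∩ B| ≥ 6 — true.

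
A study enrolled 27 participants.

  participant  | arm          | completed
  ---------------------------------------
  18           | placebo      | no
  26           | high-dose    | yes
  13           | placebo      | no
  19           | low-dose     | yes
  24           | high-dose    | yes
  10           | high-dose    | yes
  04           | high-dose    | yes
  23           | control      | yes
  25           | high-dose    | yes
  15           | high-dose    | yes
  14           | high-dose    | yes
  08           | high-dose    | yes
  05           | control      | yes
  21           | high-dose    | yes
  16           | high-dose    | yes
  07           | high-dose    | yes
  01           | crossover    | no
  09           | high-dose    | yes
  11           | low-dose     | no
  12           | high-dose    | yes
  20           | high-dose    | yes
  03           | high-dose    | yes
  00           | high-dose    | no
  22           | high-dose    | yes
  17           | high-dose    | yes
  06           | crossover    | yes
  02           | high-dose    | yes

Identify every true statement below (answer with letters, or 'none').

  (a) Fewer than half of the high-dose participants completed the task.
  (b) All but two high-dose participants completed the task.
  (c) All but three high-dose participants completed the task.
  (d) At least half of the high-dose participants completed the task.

|A| = 19, |A ∩ B| = 18, |A ∖ B| = 1.
(a) |A ∩ B| < |A ∖ B|: fails.
(b) |A ∖ B| = 2: fails.
(c) |A ∖ B| = 3: fails.
(d) |A ∩ B| ≥ |A ∖ B|: holds.

(d)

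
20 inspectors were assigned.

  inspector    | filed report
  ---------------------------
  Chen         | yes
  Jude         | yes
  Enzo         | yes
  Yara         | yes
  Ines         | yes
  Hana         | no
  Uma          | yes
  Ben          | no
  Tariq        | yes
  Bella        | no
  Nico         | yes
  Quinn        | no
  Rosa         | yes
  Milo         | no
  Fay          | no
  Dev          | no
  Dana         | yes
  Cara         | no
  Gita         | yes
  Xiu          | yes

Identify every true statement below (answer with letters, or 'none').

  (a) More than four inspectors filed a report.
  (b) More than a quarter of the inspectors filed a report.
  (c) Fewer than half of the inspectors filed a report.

(a), (b)

|A| = 20, |A ∩ B| = 12, |A ∖ B| = 8.
(a) |A ∩ B| > 4: holds.
(b) |A ∩ B| / |A| > 1/4: holds.
(c) |A ∩ B| < |A ∖ B|: fails.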